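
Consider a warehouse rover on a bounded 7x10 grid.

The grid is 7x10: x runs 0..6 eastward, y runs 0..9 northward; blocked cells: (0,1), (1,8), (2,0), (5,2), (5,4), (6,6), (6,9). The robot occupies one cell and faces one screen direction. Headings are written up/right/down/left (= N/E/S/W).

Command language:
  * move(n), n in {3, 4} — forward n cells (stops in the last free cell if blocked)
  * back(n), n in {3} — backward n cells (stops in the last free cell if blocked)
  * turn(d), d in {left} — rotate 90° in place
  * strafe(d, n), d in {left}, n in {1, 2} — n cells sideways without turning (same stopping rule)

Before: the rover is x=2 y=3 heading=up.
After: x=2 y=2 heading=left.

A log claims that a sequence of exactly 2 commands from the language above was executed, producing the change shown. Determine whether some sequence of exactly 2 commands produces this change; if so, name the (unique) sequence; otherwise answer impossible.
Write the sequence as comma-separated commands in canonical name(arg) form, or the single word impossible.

turn(left), strafe(left, 1)

key: order matters: swapping turn(left) and strafe(left, 1) lands elsewhere
t0: x=2 y=3 heading=up
step 1 (turn(left)): x=2 y=3 heading=left
step 2 (strafe(left, 1)): x=2 y=2 heading=left
no other 2-command option fits: unique.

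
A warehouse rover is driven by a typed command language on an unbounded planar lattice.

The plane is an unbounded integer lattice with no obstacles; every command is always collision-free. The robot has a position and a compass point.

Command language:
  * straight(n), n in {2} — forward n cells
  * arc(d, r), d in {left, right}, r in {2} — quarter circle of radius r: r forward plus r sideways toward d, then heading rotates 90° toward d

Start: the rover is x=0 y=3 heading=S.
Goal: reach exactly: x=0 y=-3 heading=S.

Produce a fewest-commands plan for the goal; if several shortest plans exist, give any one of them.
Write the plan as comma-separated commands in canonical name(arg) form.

begin: x=0 y=3 heading=S
[1] after straight(2): x=0 y=1 heading=S
[2] after straight(2): x=0 y=-1 heading=S
[3] after straight(2): x=0 y=-3 heading=S
minimal: 3 command(s), checked below 3.

straight(2), straight(2), straight(2)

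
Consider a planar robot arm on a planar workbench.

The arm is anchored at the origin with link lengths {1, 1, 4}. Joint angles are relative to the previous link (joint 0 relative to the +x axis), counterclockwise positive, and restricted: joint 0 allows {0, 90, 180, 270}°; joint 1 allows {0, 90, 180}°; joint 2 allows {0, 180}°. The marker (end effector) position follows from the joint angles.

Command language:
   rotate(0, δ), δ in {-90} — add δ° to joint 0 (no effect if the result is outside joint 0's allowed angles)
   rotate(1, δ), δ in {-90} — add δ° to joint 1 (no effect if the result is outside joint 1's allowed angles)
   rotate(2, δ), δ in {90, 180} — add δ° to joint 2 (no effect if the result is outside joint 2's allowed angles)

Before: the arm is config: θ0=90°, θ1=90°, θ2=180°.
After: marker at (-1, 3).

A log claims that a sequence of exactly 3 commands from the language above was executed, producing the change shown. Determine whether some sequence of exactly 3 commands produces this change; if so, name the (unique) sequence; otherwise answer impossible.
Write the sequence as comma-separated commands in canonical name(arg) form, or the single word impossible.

rotate(0, -90), rotate(0, -90), rotate(0, -90)

t0: config: θ0=90°, θ1=90°, θ2=180°
step 1 (rotate(0, -90)): config: θ0=0°, θ1=90°, θ2=180°
step 2 (rotate(0, -90)): config: θ0=270°, θ1=90°, θ2=180°
step 3 (rotate(0, -90)): config: θ0=180°, θ1=90°, θ2=180°
no rival 3-sequence matches.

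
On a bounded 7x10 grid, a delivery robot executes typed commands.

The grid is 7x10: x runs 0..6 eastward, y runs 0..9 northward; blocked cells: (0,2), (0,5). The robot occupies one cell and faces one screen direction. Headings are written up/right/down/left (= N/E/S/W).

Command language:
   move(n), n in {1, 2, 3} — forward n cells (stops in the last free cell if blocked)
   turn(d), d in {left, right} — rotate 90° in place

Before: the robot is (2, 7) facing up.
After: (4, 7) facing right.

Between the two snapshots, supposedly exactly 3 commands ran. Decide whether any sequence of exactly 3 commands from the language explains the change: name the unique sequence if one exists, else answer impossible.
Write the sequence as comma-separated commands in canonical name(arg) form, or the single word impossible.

turn(right), move(1), move(1)

key: order matters: swapping turn(right) and move(1) lands elsewhere
begin: (2, 7) facing up
[1] after turn(right): (2, 7) facing right
[2] after move(1): (3, 7) facing right
[3] after move(1): (4, 7) facing right
no other 3-command option fits: unique.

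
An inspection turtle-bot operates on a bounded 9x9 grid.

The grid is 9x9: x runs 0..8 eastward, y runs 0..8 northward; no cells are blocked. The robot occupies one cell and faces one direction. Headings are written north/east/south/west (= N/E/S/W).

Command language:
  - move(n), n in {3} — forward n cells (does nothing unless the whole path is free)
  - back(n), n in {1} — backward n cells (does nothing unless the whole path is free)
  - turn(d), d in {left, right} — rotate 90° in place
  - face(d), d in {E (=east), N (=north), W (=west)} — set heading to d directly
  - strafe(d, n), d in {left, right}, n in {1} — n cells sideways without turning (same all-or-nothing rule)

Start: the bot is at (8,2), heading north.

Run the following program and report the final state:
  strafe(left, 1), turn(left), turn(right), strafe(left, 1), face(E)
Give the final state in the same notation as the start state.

start: at (8,2), heading north
step 1 (strafe(left, 1)): at (7,2), heading north
step 2 (turn(left)): at (7,2), heading west
step 3 (turn(right)): at (7,2), heading north
step 4 (strafe(left, 1)): at (6,2), heading north
step 5 (face(E)): at (6,2), heading east

at (6,2), heading east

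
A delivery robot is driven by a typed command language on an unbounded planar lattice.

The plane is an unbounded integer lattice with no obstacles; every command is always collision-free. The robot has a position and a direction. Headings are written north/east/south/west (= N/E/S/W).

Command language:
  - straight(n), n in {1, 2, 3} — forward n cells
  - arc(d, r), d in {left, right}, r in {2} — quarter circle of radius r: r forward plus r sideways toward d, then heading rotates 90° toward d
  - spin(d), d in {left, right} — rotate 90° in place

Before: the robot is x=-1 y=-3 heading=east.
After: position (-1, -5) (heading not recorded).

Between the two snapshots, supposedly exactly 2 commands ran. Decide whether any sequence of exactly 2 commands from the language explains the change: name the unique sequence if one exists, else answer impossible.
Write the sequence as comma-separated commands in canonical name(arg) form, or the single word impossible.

key: running straight(2) before spin(right) would end elsewhere — order is forced
begin: x=-1 y=-3 heading=east
[1] after spin(right): x=-1 y=-3 heading=south
[2] after straight(2): x=-1 y=-5 heading=south
no rival 2-sequence matches.

spin(right), straight(2)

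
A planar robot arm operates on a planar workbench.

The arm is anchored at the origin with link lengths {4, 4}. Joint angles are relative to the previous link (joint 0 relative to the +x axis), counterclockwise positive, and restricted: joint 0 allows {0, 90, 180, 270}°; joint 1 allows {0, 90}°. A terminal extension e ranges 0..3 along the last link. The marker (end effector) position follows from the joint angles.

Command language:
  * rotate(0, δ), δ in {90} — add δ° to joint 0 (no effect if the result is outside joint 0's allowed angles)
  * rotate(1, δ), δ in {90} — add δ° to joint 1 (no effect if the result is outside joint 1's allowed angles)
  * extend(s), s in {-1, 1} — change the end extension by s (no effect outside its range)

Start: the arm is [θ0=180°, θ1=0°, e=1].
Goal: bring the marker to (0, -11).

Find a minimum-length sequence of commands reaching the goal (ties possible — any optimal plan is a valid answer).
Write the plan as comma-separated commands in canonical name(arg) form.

t0: [θ0=180°, θ1=0°, e=1]
t=1 rotate(0, 90) ⇒ [θ0=270°, θ1=0°, e=1]
t=2 extend(1) ⇒ [θ0=270°, θ1=0°, e=2]
t=3 extend(1) ⇒ [θ0=270°, θ1=0°, e=3]
shorter routes all fall short; 3 is best.

rotate(0, 90), extend(1), extend(1)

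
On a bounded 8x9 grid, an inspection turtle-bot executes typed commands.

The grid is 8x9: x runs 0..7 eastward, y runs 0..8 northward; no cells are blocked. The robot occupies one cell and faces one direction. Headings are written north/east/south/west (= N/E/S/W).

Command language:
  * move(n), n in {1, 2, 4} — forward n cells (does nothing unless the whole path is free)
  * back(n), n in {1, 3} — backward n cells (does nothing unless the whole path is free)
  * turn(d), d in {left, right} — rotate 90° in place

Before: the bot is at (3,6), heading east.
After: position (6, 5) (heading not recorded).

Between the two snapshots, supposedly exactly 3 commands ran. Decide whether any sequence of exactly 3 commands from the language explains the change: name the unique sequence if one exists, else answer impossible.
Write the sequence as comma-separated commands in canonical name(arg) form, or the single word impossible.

every 3-command combo misses the target.

impossible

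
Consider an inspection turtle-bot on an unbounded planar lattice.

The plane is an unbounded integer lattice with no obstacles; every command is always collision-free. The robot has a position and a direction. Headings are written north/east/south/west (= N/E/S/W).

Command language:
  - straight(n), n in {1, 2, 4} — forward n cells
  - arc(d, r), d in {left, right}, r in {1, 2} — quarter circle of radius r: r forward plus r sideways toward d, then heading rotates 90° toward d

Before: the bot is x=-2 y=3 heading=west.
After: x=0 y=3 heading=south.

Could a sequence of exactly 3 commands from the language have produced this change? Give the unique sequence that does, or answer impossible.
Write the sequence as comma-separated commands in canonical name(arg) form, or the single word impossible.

key: order matters: swapping arc(right, 1) and arc(right, 2) lands elsewhere
start: x=-2 y=3 heading=west
t=1 arc(right, 1) ⇒ x=-3 y=4 heading=north
t=2 arc(right, 1) ⇒ x=-2 y=5 heading=east
t=3 arc(right, 2) ⇒ x=0 y=3 heading=south
no rival 3-sequence matches.

arc(right, 1), arc(right, 1), arc(right, 2)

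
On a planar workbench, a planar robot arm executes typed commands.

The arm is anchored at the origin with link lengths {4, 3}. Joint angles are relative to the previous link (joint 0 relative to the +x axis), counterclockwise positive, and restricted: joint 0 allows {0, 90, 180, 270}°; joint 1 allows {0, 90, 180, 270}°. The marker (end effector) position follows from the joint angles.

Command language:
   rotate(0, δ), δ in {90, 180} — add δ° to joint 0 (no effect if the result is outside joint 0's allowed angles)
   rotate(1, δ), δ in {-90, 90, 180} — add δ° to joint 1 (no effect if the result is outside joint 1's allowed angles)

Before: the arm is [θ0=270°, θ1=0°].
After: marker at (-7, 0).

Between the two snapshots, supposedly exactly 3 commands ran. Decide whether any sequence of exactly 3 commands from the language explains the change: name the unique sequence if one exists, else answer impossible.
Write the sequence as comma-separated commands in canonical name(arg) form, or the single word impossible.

rotate(0, 90), rotate(0, 90), rotate(0, 90)

t0: [θ0=270°, θ1=0°]
t=1 rotate(0, 90) ⇒ [θ0=0°, θ1=0°]
t=2 rotate(0, 90) ⇒ [θ0=90°, θ1=0°]
t=3 rotate(0, 90) ⇒ [θ0=180°, θ1=0°]
no rival 3-sequence matches.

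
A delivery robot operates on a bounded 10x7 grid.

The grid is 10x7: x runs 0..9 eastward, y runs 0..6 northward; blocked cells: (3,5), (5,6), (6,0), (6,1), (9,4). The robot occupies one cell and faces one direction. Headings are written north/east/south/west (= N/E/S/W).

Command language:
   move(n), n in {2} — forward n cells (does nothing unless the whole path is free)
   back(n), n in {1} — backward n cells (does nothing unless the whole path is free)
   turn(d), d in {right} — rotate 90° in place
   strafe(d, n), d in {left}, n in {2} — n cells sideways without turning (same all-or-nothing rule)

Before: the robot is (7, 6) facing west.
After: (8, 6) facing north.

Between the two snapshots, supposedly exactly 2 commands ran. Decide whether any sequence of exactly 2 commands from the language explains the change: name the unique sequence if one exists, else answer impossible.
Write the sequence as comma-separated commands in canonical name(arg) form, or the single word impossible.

back(1), turn(right)

key: running turn(right) before back(1) would end elsewhere — order is forced
initial: (7, 6) facing west
1. back(1) → (8, 6) facing west
2. turn(right) → (8, 6) facing north
uniquely the one of 16 2-step routes that fits.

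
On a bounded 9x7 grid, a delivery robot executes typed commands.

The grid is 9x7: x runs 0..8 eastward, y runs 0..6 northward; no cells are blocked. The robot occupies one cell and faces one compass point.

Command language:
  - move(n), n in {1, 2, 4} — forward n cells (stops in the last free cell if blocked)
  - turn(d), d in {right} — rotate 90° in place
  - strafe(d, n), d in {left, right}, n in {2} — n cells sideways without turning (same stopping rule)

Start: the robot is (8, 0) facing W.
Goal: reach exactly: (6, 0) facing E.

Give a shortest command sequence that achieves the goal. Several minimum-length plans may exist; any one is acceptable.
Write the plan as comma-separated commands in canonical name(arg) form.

t0: (8, 0) facing W
[1] after move(2): (6, 0) facing W
[2] after turn(right): (6, 0) facing N
[3] after turn(right): (6, 0) facing E
shorter routes all fall short; 3 is best.

move(2), turn(right), turn(right)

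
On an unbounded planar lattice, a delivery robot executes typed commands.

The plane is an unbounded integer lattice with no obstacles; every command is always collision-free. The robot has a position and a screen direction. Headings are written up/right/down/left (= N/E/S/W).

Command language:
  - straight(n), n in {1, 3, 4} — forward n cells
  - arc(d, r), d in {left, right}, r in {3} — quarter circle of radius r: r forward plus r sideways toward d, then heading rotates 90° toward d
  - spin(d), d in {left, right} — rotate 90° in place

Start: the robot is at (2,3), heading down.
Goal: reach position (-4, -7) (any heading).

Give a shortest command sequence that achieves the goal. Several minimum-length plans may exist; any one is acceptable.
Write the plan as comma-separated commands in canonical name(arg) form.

arc(right, 3), arc(left, 3), straight(4)

t0: at (2,3), heading down
1. arc(right, 3) → at (-1,0), heading left
2. arc(left, 3) → at (-4,-3), heading down
3. straight(4) → at (-4,-7), heading down
minimal: 3 command(s), checked below 3.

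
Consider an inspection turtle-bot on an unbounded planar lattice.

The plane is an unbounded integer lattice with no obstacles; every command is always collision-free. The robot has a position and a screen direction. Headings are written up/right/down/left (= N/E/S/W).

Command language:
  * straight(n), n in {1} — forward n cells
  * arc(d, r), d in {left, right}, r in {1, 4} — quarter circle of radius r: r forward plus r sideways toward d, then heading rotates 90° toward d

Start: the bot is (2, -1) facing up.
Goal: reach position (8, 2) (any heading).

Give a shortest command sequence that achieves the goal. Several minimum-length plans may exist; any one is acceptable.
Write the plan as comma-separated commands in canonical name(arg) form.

arc(right, 4), straight(1), arc(right, 1)

t0: (2, -1) facing up
[1] after arc(right, 4): (6, 3) facing right
[2] after straight(1): (7, 3) facing right
[3] after arc(right, 1): (8, 2) facing down
nothing shorter than 3 reaches the goal.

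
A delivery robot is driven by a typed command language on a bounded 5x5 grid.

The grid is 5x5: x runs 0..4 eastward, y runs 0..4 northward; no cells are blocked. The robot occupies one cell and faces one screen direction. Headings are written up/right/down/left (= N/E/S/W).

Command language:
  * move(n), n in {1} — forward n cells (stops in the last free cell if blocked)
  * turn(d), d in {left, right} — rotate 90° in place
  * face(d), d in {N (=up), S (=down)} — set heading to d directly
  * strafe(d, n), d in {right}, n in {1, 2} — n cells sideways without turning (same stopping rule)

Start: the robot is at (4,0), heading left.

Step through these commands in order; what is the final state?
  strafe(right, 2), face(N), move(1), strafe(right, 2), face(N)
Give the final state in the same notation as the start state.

at (4,3), heading up

from: at (4,0), heading left
step 1 (strafe(right, 2)): at (4,2), heading left
step 2 (face(N)): at (4,2), heading up
step 3 (move(1)): at (4,3), heading up
step 4 (strafe(right, 2)): at (4,3), heading up
step 5 (face(N)): at (4,3), heading up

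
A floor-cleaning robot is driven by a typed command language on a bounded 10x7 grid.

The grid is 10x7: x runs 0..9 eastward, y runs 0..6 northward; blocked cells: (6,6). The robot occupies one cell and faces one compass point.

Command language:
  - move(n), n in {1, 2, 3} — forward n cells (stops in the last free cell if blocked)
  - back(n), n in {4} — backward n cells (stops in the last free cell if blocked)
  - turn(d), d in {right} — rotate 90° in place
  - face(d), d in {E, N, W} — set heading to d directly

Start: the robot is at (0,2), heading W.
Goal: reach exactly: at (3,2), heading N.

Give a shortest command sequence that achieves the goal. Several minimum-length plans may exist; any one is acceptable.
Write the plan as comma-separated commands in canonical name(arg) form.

back(4), move(1), face(N)

begin: at (0,2), heading W
step 1 (back(4)): at (4,2), heading W
step 2 (move(1)): at (3,2), heading W
step 3 (face(N)): at (3,2), heading N
nothing shorter than 3 reaches the goal.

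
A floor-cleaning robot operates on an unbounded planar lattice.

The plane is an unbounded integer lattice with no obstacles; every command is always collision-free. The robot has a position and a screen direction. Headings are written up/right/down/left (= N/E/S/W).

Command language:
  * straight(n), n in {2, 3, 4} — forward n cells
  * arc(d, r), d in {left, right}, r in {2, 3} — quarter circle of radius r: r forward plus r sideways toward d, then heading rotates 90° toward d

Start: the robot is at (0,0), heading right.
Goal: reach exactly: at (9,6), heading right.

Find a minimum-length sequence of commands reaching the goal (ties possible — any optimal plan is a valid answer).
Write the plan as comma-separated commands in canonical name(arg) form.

start: at (0,0), heading right
t=1 arc(left, 3) ⇒ at (3,3), heading up
t=2 arc(right, 3) ⇒ at (6,6), heading right
t=3 straight(3) ⇒ at (9,6), heading right
nothing shorter than 3 reaches the goal.

arc(left, 3), arc(right, 3), straight(3)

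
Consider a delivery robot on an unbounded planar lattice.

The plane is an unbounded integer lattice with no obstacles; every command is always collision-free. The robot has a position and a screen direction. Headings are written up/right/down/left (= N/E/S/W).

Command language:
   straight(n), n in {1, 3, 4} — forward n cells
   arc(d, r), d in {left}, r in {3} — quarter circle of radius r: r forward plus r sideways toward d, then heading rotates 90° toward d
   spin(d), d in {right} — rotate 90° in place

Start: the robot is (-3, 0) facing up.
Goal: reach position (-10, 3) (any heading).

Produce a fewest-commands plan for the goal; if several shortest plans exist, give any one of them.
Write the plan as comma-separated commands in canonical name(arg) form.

arc(left, 3), straight(4)

begin: (-3, 0) facing up
t=1 arc(left, 3) ⇒ (-6, 3) facing left
t=2 straight(4) ⇒ (-10, 3) facing left
shorter routes all fall short; 2 is best.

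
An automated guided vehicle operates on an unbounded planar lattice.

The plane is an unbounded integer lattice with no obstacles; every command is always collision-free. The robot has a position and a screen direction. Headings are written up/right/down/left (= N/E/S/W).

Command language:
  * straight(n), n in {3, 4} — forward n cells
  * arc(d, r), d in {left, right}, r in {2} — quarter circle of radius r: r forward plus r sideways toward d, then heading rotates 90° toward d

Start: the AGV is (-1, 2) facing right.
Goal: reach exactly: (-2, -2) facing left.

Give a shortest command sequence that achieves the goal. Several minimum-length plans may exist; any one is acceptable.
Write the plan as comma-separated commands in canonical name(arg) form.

initial: (-1, 2) facing right
step 1 (straight(3)): (2, 2) facing right
step 2 (arc(right, 2)): (4, 0) facing down
step 3 (arc(right, 2)): (2, -2) facing left
step 4 (straight(4)): (-2, -2) facing left
no 3-step plan works, so 4 is optimal.

straight(3), arc(right, 2), arc(right, 2), straight(4)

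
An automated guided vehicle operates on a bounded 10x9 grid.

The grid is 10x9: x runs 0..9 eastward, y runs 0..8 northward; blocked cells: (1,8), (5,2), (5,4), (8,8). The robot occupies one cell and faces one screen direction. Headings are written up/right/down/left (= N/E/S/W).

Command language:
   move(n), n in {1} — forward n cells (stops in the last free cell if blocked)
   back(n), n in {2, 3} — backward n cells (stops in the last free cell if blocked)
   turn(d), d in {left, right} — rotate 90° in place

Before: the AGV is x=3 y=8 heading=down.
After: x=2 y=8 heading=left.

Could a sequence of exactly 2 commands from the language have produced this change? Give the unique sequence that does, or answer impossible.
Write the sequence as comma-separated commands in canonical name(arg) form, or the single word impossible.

key: cell and facing (now W) both changed — the 2 commands mix motion and turning
start: x=3 y=8 heading=down
t=1 turn(right) ⇒ x=3 y=8 heading=left
t=2 move(1) ⇒ x=2 y=8 heading=left
no other 2-command option fits: unique.

turn(right), move(1)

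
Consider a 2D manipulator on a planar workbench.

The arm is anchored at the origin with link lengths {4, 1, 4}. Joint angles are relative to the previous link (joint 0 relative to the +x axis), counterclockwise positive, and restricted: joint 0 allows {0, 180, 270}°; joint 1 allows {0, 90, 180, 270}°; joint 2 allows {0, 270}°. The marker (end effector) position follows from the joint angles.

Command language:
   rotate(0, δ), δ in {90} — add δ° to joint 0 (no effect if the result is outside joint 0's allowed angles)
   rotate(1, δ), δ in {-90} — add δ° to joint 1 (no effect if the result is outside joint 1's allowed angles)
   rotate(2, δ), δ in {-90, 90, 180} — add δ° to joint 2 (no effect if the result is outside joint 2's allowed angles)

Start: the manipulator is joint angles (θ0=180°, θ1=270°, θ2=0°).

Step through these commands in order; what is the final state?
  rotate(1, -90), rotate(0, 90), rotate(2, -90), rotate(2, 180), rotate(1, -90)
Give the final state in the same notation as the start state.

joint angles (θ0=270°, θ1=90°, θ2=270°)

from: joint angles (θ0=180°, θ1=270°, θ2=0°)
1. rotate(1, -90) → joint angles (θ0=180°, θ1=180°, θ2=0°)
2. rotate(0, 90) → joint angles (θ0=270°, θ1=180°, θ2=0°)
3. rotate(2, -90) → joint angles (θ0=270°, θ1=180°, θ2=270°)
4. rotate(2, 180) → joint angles (θ0=270°, θ1=180°, θ2=270°)
5. rotate(1, -90) → joint angles (θ0=270°, θ1=90°, θ2=270°)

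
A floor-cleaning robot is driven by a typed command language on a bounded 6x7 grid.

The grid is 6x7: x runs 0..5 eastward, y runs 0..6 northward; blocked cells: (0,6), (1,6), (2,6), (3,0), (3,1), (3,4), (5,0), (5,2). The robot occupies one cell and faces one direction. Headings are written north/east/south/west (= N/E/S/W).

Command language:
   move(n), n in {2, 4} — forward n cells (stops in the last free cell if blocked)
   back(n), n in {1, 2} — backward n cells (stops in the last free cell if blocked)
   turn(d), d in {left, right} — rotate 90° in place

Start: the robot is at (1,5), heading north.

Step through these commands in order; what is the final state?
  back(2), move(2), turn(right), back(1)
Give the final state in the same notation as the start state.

initial: at (1,5), heading north
1. back(2) → at (1,3), heading north
2. move(2) → at (1,5), heading north
3. turn(right) → at (1,5), heading east
4. back(1) → at (0,5), heading east

at (0,5), heading east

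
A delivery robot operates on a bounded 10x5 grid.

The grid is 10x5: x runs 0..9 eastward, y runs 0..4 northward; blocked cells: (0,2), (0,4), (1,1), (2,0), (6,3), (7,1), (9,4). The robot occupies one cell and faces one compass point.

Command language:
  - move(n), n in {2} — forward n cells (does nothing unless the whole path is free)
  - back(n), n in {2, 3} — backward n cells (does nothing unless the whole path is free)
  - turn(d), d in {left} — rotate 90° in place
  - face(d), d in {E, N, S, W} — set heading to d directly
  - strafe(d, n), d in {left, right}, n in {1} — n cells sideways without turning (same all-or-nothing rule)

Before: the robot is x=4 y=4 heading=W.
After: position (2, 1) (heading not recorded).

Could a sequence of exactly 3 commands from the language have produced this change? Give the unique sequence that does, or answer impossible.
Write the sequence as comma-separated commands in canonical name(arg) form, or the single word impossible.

move(2), face(N), back(3)

key: order matters: swapping move(2) and back(3) lands elsewhere
from: x=4 y=4 heading=W
1. move(2) → x=2 y=4 heading=W
2. face(N) → x=2 y=4 heading=N
3. back(3) → x=2 y=1 heading=N
no other 3-command option fits: unique.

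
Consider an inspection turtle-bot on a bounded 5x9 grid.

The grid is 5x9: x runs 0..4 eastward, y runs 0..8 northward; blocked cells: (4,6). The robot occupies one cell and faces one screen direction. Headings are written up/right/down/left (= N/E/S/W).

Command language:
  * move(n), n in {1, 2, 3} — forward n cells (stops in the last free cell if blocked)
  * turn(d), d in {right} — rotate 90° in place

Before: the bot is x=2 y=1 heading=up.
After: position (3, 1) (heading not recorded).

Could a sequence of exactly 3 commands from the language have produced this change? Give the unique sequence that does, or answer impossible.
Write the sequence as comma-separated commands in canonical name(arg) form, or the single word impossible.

begin: x=2 y=1 heading=up
t=1 turn(right) ⇒ x=2 y=1 heading=right
t=2 move(1) ⇒ x=3 y=1 heading=right
t=3 turn(right) ⇒ x=3 y=1 heading=down
uniquely the one of 64 3-step routes that fits.

turn(right), move(1), turn(right)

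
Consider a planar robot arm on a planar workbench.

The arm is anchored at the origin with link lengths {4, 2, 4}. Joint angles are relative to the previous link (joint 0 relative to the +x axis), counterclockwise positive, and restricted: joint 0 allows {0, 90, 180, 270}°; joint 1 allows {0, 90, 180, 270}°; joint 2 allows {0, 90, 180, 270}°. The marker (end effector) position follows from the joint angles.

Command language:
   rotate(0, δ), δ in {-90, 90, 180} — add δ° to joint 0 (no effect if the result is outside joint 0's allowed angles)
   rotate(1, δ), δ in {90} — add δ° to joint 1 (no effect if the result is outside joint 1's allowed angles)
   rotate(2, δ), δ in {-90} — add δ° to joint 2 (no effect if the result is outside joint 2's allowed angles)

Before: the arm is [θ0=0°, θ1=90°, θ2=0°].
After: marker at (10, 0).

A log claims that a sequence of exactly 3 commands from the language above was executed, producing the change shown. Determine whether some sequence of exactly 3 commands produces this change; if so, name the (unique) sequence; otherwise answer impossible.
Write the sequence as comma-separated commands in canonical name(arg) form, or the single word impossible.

rotate(1, 90), rotate(1, 90), rotate(1, 90)

begin: [θ0=0°, θ1=90°, θ2=0°]
t=1 rotate(1, 90) ⇒ [θ0=0°, θ1=180°, θ2=0°]
t=2 rotate(1, 90) ⇒ [θ0=0°, θ1=270°, θ2=0°]
t=3 rotate(1, 90) ⇒ [θ0=0°, θ1=0°, θ2=0°]
no rival 3-sequence matches.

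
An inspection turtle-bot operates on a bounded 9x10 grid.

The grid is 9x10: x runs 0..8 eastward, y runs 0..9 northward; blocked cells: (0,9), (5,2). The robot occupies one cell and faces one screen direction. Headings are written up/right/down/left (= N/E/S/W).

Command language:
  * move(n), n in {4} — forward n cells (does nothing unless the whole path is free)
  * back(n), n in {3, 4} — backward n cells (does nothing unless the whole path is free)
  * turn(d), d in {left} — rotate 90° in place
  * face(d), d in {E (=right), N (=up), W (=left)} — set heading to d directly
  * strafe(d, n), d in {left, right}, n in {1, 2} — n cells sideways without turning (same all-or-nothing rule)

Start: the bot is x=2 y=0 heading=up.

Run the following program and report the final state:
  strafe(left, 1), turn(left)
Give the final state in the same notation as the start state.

x=1 y=0 heading=left

t0: x=2 y=0 heading=up
t=1 strafe(left, 1) ⇒ x=1 y=0 heading=up
t=2 turn(left) ⇒ x=1 y=0 heading=left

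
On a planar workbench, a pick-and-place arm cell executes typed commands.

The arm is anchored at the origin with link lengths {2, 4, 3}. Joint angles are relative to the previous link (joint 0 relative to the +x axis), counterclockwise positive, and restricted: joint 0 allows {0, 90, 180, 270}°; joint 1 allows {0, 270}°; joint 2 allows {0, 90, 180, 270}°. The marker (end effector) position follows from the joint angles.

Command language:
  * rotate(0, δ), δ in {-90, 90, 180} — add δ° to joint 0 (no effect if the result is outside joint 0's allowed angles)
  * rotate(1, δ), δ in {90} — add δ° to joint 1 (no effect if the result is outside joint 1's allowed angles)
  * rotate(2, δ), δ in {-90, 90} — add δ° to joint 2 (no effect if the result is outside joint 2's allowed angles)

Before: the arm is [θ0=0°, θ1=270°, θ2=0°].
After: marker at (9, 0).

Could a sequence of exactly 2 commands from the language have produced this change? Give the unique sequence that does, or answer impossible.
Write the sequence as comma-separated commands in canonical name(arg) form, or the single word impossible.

initial: [θ0=0°, θ1=270°, θ2=0°]
t=1 rotate(1, 90) ⇒ [θ0=0°, θ1=0°, θ2=0°]
t=2 rotate(1, 90) ⇒ [θ0=0°, θ1=0°, θ2=0°]
uniquely the one of 36 2-step routes that fits.

rotate(1, 90), rotate(1, 90)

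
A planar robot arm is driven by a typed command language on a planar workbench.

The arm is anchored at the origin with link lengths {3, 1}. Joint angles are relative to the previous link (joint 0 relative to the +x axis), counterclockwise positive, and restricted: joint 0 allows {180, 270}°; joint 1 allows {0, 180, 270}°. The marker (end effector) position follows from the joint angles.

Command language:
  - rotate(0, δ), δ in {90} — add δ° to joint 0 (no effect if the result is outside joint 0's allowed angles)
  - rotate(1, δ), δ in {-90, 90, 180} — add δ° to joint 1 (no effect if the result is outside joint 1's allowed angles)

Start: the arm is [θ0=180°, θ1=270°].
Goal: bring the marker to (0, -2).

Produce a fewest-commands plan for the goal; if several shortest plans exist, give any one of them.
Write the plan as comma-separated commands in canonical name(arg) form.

start: [θ0=180°, θ1=270°]
step 1 (rotate(0, 90)): [θ0=270°, θ1=270°]
step 2 (rotate(1, -90)): [θ0=270°, θ1=180°]
minimal: 2 command(s), checked below 2.

rotate(0, 90), rotate(1, -90)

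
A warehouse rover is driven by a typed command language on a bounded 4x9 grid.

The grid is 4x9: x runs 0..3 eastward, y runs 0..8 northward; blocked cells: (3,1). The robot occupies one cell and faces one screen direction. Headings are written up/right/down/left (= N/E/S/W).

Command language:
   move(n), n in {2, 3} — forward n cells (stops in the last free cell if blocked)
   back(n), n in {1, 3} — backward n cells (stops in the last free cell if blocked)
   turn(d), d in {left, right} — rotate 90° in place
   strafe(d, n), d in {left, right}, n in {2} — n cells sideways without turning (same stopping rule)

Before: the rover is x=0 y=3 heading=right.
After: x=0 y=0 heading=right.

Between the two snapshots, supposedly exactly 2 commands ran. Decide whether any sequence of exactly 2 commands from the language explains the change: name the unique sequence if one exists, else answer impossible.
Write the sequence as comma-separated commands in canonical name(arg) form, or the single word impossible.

key: still facing E at the end — nothing in the sequence rotates
from: x=0 y=3 heading=right
step 1 (strafe(right, 2)): x=0 y=1 heading=right
step 2 (strafe(right, 2)): x=0 y=0 heading=right
no other 2-command option fits: unique.

strafe(right, 2), strafe(right, 2)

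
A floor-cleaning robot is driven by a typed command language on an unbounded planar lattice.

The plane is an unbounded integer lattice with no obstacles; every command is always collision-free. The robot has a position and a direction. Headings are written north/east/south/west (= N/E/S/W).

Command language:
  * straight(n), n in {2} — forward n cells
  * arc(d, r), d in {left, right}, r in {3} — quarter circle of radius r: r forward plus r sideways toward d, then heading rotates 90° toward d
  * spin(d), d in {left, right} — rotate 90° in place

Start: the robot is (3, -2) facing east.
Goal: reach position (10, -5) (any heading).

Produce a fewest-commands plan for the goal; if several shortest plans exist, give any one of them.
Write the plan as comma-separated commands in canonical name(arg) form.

from: (3, -2) facing east
t=1 straight(2) ⇒ (5, -2) facing east
t=2 straight(2) ⇒ (7, -2) facing east
t=3 arc(right, 3) ⇒ (10, -5) facing south
shorter routes all fall short; 3 is best.

straight(2), straight(2), arc(right, 3)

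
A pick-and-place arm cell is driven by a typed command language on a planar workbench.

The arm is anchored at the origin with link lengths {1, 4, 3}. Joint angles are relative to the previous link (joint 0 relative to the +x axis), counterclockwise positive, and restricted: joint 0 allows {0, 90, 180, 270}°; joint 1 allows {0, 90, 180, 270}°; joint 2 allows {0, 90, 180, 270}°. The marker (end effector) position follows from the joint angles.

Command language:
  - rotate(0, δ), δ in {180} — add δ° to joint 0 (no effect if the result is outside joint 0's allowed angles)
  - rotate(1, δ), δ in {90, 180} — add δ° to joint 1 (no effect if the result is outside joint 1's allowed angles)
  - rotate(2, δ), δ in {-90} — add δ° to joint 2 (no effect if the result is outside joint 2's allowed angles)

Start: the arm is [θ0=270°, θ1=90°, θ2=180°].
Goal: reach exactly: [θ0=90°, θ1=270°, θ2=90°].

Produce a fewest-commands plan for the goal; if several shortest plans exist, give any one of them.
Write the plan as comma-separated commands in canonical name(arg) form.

start: [θ0=270°, θ1=90°, θ2=180°]
1. rotate(0, 180) → [θ0=90°, θ1=90°, θ2=180°]
2. rotate(1, 180) → [θ0=90°, θ1=270°, θ2=180°]
3. rotate(2, -90) → [θ0=90°, θ1=270°, θ2=90°]
minimal: 3 command(s), checked below 3.

rotate(0, 180), rotate(1, 180), rotate(2, -90)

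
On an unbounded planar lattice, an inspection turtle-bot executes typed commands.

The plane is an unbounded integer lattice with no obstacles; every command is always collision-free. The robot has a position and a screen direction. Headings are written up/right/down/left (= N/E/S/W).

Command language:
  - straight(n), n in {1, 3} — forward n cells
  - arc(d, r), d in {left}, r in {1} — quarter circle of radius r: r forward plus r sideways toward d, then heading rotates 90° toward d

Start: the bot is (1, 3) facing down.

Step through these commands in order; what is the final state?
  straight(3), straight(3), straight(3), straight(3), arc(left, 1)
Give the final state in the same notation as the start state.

begin: (1, 3) facing down
[1] after straight(3): (1, 0) facing down
[2] after straight(3): (1, -3) facing down
[3] after straight(3): (1, -6) facing down
[4] after straight(3): (1, -9) facing down
[5] after arc(left, 1): (2, -10) facing right

(2, -10) facing right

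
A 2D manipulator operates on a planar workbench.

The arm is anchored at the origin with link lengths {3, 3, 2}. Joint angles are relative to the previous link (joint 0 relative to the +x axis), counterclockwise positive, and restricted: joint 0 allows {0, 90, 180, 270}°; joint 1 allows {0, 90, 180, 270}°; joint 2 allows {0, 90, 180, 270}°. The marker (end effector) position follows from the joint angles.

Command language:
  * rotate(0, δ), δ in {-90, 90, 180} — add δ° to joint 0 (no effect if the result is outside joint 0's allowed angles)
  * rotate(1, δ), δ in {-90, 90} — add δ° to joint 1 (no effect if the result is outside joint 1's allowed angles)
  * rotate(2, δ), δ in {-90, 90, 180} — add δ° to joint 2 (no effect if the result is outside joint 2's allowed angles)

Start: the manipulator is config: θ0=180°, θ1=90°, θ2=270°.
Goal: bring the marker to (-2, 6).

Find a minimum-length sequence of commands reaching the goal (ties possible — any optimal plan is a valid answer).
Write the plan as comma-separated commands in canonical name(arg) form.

rotate(1, -90), rotate(2, 180), rotate(0, -90)

initial: config: θ0=180°, θ1=90°, θ2=270°
1. rotate(1, -90) → config: θ0=180°, θ1=0°, θ2=270°
2. rotate(2, 180) → config: θ0=180°, θ1=0°, θ2=90°
3. rotate(0, -90) → config: θ0=90°, θ1=0°, θ2=90°
minimal: 3 command(s), checked below 3.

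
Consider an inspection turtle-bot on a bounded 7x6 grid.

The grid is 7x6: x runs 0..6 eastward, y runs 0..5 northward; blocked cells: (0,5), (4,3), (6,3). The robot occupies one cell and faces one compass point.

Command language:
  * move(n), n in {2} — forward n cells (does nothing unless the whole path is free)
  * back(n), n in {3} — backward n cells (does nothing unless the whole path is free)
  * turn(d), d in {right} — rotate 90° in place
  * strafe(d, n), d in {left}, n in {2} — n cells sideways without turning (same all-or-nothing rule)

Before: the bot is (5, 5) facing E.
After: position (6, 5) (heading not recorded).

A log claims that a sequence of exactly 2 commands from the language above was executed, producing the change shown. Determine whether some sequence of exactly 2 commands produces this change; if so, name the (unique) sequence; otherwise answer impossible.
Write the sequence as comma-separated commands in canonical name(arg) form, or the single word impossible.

every 2-command combo misses the target.

impossible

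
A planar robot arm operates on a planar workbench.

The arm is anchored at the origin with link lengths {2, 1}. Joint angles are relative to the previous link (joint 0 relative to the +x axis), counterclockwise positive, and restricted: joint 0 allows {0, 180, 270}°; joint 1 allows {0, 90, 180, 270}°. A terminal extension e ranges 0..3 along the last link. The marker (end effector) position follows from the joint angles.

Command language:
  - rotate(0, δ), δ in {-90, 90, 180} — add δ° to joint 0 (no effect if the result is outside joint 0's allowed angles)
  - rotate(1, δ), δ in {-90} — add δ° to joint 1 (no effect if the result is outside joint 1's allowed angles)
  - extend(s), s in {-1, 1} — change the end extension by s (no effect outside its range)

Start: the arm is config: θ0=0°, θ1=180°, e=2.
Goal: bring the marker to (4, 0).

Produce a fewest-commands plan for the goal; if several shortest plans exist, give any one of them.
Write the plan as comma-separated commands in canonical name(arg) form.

start: config: θ0=0°, θ1=180°, e=2
step 1 (extend(-1)): config: θ0=0°, θ1=180°, e=1
step 2 (rotate(1, -90)): config: θ0=0°, θ1=90°, e=1
step 3 (rotate(1, -90)): config: θ0=0°, θ1=0°, e=1
shorter routes all fall short; 3 is best.

extend(-1), rotate(1, -90), rotate(1, -90)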